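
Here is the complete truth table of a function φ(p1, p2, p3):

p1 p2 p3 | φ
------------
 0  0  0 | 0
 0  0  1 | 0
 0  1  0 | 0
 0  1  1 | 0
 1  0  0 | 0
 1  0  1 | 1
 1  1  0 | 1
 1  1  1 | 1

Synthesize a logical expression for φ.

Collect the rows where φ=1 — (1,0,1), (1,1,0), (1,1,1) — and write one minterm per row: p1·¬p2·p3, p1·p2·¬p3, p1·p2·p3. Their union (logical OR) reproduces the table exactly.

φ(p1, p2, p3) = (((p1 AND NOT p2) AND p3) OR ((p1 AND p2) AND NOT p3)) OR ((p1 AND p2) AND p3)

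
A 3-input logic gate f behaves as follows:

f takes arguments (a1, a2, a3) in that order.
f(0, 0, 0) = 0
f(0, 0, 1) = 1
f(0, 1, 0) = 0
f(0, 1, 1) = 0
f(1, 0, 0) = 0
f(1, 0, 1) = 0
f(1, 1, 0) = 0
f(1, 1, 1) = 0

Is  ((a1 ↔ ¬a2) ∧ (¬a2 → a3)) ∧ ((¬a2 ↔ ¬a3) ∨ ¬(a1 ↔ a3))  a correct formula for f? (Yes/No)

No

Check the formula against f row by row:
  a1=0, a2=0, a3=0: formula gives 0, f = 0 ✓
  a1=0, a2=0, a3=1: formula gives 0, but f = 1 ✗
Since they disagree at (0,0,1), the expression is not a correct formula for f.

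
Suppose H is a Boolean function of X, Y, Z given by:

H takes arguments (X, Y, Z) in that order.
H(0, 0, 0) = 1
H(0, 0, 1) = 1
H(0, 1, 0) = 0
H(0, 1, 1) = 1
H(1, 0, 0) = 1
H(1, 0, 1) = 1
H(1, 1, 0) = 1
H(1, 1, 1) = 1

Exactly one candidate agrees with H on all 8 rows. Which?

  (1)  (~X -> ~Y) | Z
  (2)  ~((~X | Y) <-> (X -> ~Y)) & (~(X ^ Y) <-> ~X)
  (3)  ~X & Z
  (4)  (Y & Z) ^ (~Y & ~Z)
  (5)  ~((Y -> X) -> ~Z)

1

(2): at (0,0,0) it gives 0, but H = 1 — eliminated.
(3): at (0,0,0) it gives 0, but H = 1 — eliminated.
(4): at (0,0,1) it gives 0, but H = 1 — eliminated.
(5): at (0,0,0) it gives 0, but H = 1 — eliminated.
That leaves (1). Evaluating it on every row reproduces the table of H exactly.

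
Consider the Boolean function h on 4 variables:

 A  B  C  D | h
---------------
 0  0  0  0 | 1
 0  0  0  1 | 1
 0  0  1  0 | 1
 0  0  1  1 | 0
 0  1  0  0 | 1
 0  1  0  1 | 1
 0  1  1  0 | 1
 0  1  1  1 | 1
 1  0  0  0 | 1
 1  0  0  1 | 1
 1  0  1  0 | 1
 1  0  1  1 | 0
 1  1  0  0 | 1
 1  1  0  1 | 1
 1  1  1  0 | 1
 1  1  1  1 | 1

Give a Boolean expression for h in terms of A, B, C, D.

There are just 2 zero rows: (0,0,1,1), (1,0,1,1). Their minterms are ¬A·¬B·C·D, A·¬B·C·D; the OR of those covers precisely the 0-outputs, and negating it yields h.

h(A, B, C, D) = ((((A' · B') · C) · D) + (((A · B') · C) · D))'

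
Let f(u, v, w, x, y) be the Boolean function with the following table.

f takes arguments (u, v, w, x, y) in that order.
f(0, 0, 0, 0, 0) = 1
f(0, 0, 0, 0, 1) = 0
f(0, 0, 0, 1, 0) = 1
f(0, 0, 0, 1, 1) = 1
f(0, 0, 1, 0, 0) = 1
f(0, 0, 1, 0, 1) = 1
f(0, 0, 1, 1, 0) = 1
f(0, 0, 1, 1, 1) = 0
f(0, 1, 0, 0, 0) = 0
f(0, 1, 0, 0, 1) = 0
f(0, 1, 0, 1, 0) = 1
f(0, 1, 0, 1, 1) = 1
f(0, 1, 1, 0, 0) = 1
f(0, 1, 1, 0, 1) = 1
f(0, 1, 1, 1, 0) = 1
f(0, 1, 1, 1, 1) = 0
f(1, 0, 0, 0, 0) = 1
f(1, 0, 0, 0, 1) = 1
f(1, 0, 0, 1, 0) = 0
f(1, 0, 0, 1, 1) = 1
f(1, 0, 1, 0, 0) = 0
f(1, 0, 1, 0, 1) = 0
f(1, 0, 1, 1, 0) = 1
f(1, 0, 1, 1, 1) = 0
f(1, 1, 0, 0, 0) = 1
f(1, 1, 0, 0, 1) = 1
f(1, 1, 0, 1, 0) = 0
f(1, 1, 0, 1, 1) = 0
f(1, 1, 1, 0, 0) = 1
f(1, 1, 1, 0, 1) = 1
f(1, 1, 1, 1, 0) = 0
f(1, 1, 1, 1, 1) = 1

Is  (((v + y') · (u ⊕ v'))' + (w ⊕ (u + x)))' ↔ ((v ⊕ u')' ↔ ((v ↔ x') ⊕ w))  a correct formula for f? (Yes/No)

No

Test each input against both f and the formula:
  u=0, v=0, w=0, x=0, y=0: formula gives 1, f = 1 ✓
  u=0, v=0, w=0, x=0, y=1: formula gives 0, f = 0 ✓
  u=0, v=0, w=0, x=1, y=0: formula gives 1, f = 1 ✓
  u=0, v=0, w=0, x=1, y=1: formula gives 1, f = 1 ✓
  …
  u=0, v=1, w=1, x=1, y=0: formula gives 0, but f = 1 ✗
A single disagreement suffices: at (0,1,1,1,0) they differ, so the formula does not compute f.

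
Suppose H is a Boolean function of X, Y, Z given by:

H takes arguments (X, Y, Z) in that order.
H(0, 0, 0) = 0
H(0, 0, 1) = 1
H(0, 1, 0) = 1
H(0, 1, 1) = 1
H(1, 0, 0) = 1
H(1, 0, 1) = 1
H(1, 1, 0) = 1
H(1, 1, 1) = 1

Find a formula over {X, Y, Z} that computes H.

H(X, Y, Z) = (X + Y) + Z

The output is 1 whenever at least one input is 1 — the OR of all inputs.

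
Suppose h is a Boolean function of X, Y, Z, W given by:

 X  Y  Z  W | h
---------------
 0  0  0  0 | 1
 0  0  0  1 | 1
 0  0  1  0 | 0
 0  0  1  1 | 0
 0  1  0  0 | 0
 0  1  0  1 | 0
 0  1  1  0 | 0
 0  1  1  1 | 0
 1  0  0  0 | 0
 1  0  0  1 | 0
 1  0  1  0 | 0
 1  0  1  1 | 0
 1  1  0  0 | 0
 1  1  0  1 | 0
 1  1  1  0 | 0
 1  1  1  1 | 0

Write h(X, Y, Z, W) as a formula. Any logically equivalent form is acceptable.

h(X, Y, Z, W) = (((not X and not Y) and not Z) and not W) or (((not X and not Y) and not Z) and W)

h=1 on 2 inputs: (0,0,0,0), (0,0,0,1). Reading each as a conjunction of literals (¬X·¬Y·¬Z·¬W, ¬X·¬Y·¬Z·W) and taking the OR gives the canonical DNF.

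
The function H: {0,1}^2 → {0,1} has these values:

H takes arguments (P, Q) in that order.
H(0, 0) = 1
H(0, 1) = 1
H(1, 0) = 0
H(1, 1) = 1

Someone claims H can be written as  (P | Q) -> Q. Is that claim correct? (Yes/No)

Test each input against both H and the formula:
  P=0, Q=0: formula gives 1, H = 1 ✓
  P=0, Q=1: formula gives 1, H = 1 ✓
  P=1, Q=0: formula gives 0, H = 0 ✓
  P=1, Q=1: formula gives 1, H = 1 ✓
No disagreement on any input; they are logically equivalent.

Yes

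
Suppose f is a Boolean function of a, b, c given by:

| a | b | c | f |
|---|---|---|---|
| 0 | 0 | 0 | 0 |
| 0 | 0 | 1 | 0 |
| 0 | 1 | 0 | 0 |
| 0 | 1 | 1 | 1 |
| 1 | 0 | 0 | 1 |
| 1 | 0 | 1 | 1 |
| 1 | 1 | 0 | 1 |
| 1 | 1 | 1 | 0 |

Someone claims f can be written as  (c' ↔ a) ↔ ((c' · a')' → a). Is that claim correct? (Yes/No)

No

Test each input against both f and the formula:
  a=0, b=0, c=0: formula gives 0, f = 0 ✓
  a=0, b=0, c=1: formula gives 0, f = 0 ✓
  a=0, b=1, c=0: formula gives 0, f = 0 ✓
  a=0, b=1, c=1: formula gives 0, but f = 1 ✗
Since they disagree at (0,1,1), the expression is not a correct formula for f.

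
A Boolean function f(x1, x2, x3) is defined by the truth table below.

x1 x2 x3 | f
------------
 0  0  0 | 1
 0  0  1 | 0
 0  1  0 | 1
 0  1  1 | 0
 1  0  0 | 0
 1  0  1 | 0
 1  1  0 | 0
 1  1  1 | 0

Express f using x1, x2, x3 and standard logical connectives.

f(x1, x2, x3) = ((¬x1 ∧ ¬x2) ∧ ¬x3) ∨ ((¬x1 ∧ x2) ∧ ¬x3)

The 1-rows are (0,0,0), (0,1,0). Each contributes one minterm — ¬x1·¬x2·¬x3; ¬x1·x2·¬x3 — and their disjunction is a sum-of-products form of f.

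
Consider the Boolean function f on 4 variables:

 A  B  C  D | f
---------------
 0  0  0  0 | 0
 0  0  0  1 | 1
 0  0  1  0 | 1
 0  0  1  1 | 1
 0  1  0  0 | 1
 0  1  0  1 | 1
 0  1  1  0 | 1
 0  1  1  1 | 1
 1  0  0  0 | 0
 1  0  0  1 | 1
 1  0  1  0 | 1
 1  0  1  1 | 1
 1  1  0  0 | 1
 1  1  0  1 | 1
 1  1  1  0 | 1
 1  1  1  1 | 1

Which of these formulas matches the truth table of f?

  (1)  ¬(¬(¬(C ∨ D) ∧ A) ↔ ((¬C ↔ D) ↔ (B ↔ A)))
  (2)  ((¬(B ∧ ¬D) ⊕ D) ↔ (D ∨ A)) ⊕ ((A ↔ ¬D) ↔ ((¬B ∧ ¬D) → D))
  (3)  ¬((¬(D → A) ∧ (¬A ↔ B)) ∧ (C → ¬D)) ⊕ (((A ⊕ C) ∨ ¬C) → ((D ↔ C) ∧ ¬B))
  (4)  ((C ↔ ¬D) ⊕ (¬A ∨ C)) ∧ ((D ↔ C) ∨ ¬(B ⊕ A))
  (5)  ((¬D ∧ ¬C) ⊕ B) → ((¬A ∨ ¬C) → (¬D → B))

5

(1) disagrees with f on (0,0,0,0) (formula → 1, table → 0); rule it out.
(2) disagrees with f on (0,0,0,0) (formula → 1, table → 0); rule it out.
(3) disagrees with f on (0,0,1,1) (formula → 0, table → 1); rule it out.
(4) disagrees with f on (0,0,0,0) (formula → 1, table → 0); rule it out.
Only (5) survives; checking it on all 16 rows confirms it matches f.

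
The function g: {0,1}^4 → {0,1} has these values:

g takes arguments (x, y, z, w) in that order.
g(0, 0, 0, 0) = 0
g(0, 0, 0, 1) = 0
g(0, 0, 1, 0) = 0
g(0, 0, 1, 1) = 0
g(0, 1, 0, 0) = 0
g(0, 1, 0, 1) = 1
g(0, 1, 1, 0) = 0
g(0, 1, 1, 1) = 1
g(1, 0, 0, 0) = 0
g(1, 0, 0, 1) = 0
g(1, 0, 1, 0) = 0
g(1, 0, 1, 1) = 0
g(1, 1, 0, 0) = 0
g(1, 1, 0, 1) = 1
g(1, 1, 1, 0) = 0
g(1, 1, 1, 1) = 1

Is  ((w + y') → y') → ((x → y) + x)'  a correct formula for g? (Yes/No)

Check the formula against g row by row:
  x=0, y=0, z=0, w=0: formula gives 0, g = 0 ✓
  x=0, y=0, z=0, w=1: formula gives 0, g = 0 ✓
  x=0, y=0, z=1, w=0: formula gives 0, g = 0 ✓
  x=0, y=0, z=1, w=1: formula gives 0, g = 0 ✓
  … (the remaining 12 rows also agree.)
All 16 rows match — the expression computes g exactly.

Yes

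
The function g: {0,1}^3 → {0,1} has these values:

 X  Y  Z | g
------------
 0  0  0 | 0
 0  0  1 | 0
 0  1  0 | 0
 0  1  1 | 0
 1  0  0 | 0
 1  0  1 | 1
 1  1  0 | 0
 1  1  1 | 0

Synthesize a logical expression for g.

g is 1 on exactly one input, (1,0,1), whose minterm is X·¬Y·Z. So g is just that conjunction.

g(X, Y, Z) = (X · Y') · Z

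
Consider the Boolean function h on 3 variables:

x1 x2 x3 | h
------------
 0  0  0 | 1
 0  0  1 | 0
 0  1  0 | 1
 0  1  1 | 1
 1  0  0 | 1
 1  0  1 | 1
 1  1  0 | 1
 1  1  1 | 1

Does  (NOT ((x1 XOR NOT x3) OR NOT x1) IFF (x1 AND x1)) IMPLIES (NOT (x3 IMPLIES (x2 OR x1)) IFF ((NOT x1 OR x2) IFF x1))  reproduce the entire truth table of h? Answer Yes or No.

Evaluate (NOT ((x1 XOR NOT x3) OR NOT x1) IFF (x1 AND x1)) IMPLIES (NOT (x3 IMPLIES (x2 OR x1)) IFF ((NOT x1 OR x2) IFF x1)) on each row and compare to h:
  x1=0, x2=0, x3=0: formula gives 1, h = 1 ✓
  x1=0, x2=0, x3=1: formula gives 0, h = 0 ✓
  x1=0, x2=1, x3=0: formula gives 1, h = 1 ✓
  x1=0, x2=1, x3=1: formula gives 1, h = 1 ✓
  x1=1, x2=0, x3=0: formula gives 1, h = 1 ✓
  …
  x1=1, x2=1, x3=0: formula gives 0, but h = 1 ✗
Row (1,1,0) is a counterexample, so the formula is not equivalent to h.

No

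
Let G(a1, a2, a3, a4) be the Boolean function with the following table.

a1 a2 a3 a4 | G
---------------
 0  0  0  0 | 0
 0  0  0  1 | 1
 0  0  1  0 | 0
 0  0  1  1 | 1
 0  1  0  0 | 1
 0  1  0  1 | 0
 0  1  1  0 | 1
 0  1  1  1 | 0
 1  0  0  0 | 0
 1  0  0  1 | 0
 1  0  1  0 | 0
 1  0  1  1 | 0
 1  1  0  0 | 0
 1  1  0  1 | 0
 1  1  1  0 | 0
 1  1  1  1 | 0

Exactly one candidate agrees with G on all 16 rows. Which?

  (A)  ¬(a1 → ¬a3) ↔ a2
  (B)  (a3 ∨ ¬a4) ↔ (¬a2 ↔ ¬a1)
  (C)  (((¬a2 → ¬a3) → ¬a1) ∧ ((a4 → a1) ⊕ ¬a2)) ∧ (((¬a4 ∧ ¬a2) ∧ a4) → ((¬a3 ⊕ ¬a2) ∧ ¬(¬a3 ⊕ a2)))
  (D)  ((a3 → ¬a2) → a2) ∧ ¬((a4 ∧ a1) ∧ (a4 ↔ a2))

(A): at (0,0,0,0) it gives 1, but G = 0 — eliminated.
(B): at (0,0,0,0) it gives 1, but G = 0 — eliminated.
(D): at (0,0,0,1) it gives 0, but G = 1 — eliminated.
(C) is the remaining candidate, and it agrees with G on all 16 inputs.

C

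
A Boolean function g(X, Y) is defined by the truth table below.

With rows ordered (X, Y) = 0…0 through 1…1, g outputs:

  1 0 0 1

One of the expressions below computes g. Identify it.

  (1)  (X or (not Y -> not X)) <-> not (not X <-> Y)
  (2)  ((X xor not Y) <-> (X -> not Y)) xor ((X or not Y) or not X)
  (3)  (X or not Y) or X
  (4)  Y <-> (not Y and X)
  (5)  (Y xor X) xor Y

(2): at (0,0) it gives 0, but g = 1 — eliminated.
(3): at (1,0) it gives 1, but g = 0 — eliminated.
(4): at (1,1) it gives 0, but g = 1 — eliminated.
(5): at (0,0) it gives 0, but g = 1 — eliminated.
Only (1) survives; checking it on all 4 rows confirms it matches g.

1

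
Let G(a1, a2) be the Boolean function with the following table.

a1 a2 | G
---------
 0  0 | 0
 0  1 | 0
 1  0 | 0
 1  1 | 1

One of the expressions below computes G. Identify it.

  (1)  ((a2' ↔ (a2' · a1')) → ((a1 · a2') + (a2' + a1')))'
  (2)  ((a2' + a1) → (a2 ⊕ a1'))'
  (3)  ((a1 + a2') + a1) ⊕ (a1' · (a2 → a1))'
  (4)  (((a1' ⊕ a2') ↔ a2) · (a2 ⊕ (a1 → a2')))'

(2): at (1,0) it gives 1, but G = 0 — eliminated.
(3): at (0,0) it gives 1, but G = 0 — eliminated.
(4): at (0,1) it gives 1, but G = 0 — eliminated.
(1) is the remaining candidate, and it agrees with G on all 4 inputs.

1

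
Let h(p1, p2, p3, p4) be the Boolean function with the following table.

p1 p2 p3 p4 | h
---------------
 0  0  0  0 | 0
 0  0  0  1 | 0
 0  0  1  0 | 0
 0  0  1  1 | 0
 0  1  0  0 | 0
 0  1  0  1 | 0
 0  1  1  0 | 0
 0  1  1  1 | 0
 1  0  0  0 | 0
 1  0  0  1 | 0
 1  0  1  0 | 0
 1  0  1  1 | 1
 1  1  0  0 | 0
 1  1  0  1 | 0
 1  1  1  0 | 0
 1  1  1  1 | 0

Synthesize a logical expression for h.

Only row (1,0,1,1) gives 1. That row's minterm p1·¬p2·p3·p4 is h directly.

h(p1, p2, p3, p4) = ((p1 · p2') · p3) · p4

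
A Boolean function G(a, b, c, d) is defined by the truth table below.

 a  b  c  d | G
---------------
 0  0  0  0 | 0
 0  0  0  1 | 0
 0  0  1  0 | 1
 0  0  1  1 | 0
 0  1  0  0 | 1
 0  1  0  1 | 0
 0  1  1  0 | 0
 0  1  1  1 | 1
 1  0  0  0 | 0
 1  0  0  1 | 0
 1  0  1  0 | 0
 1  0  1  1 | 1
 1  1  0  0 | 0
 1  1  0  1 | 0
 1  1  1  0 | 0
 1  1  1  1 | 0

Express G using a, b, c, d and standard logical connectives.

G=1 on 4 inputs: (0,0,1,0), (0,1,0,0), (0,1,1,1), (1,0,1,1). Reading each as a conjunction of literals (¬a·¬b·c·¬d, ¬a·b·¬c·¬d, ¬a·b·c·d, a·¬b·c·d) and taking the OR gives the canonical DNF.

G(a, b, c, d) = (((((¬a ∧ ¬b) ∧ c) ∧ ¬d) ∨ (((¬a ∧ b) ∧ ¬c) ∧ ¬d)) ∨ (((¬a ∧ b) ∧ c) ∧ d)) ∨ (((a ∧ ¬b) ∧ c) ∧ d)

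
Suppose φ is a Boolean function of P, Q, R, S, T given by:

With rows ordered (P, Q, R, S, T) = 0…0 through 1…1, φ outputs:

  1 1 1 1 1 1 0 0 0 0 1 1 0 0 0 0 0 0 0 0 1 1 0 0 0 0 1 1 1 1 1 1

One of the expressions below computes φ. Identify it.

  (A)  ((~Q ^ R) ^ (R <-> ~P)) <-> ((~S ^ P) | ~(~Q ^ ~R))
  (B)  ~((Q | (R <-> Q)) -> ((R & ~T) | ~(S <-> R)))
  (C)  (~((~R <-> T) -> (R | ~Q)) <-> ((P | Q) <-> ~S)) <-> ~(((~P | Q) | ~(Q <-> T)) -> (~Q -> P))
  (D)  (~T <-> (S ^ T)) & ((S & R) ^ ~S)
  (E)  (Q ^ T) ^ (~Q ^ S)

A

(B) fails at (0,0,0,1,0): the formula yields 0, φ is 1.
(C) fails at (0,0,0,1,0): the formula yields 0, φ is 1.
(D) fails at (0,0,0,0,0): the formula yields 0, φ is 1.
(E) fails at (0,0,0,0,1): the formula yields 0, φ is 1.
(A) is the remaining candidate, and it agrees with φ on all 32 inputs.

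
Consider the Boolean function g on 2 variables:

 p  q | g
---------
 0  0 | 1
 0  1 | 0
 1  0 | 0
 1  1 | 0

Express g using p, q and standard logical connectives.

The output is 1 only when every input is 0 — NOR of all inputs.

g(p, q) = (p + q)'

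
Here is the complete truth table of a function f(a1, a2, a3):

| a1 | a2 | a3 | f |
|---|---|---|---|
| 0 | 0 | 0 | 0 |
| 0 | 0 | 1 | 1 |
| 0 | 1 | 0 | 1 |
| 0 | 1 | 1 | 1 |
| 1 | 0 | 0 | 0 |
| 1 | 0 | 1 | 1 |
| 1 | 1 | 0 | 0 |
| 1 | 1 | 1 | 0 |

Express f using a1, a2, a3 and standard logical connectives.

f(a1, a2, a3) = ((((a1' · a2') · a3) + ((a1' · a2) · a3')) + ((a1' · a2) · a3)) + ((a1 · a2') · a3)

Collect the rows where f=1 — (0,0,1), (0,1,0), (0,1,1), (1,0,1) — and write one minterm per row: ¬a1·¬a2·a3, ¬a1·a2·¬a3, ¬a1·a2·a3, a1·¬a2·a3. Their union (logical OR) reproduces the table exactly.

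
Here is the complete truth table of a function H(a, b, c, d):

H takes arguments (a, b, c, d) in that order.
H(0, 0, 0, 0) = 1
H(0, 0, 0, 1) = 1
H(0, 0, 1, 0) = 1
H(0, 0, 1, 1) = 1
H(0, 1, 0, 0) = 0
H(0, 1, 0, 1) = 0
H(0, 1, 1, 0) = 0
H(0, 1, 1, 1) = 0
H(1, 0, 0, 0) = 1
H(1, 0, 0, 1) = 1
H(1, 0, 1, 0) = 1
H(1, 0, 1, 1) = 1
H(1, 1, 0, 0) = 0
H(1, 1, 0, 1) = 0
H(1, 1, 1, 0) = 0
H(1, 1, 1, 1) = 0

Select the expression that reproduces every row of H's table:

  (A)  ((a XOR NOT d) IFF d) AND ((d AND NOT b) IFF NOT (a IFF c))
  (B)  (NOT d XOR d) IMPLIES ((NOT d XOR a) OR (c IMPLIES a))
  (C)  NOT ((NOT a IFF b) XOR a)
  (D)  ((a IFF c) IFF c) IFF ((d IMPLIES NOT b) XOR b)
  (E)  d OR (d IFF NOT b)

(A): at (0,0,0,0) it gives 0, but H = 1 — eliminated.
(B): at (0,0,1,1) it gives 0, but H = 1 — eliminated.
(D): at (0,0,0,0) it gives 0, but H = 1 — eliminated.
(E): at (0,0,0,0) it gives 0, but H = 1 — eliminated.
(C) is the remaining candidate, and it agrees with H on all 16 inputs.

C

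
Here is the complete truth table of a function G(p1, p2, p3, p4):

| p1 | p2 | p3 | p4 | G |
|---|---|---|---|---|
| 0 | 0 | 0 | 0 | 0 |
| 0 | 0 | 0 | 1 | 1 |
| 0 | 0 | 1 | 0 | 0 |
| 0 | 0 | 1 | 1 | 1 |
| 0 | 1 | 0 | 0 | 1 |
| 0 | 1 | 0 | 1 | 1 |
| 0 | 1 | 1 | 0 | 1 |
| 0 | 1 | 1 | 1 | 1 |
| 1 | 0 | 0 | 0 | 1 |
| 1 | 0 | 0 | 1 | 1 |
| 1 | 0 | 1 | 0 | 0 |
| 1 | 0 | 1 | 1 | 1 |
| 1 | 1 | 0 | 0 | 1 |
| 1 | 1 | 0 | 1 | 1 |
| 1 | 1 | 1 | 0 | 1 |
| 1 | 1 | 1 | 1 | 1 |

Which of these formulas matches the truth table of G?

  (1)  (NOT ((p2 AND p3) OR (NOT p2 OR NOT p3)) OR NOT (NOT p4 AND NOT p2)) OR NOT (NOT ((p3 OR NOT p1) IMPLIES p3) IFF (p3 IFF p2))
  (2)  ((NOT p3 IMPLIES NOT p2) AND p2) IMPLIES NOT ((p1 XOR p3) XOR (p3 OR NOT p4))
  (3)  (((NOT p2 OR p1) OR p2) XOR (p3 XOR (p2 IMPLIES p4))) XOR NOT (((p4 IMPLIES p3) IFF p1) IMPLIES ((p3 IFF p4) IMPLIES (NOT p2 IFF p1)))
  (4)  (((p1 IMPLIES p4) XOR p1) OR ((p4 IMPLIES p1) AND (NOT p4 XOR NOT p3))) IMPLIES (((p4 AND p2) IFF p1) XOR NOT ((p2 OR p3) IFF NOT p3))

1

(2) fails at (0,0,0,0): the formula yields 1, G is 0.
(3) fails at (0,0,0,1): the formula yields 0, G is 1.
(4) fails at (0,0,0,1): the formula yields 0, G is 1.
Only (1) survives; checking it on all 16 rows confirms it matches G.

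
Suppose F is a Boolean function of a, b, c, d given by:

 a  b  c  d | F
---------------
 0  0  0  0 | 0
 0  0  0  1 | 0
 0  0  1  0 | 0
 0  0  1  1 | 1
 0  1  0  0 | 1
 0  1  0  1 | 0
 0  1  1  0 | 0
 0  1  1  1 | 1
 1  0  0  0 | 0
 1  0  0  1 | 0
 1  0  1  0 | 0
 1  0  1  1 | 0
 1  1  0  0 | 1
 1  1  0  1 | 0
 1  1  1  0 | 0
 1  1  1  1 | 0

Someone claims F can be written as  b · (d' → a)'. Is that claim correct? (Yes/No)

No

Evaluate b · (d' → a)' on each row and compare to F:
  a=0, b=0, c=0, d=0: formula gives 0, F = 0 ✓
  a=0, b=0, c=0, d=1: formula gives 0, F = 0 ✓
  a=0, b=0, c=1, d=0: formula gives 0, F = 0 ✓
  a=0, b=0, c=1, d=1: formula gives 0, but F = 1 ✗
A single disagreement suffices: at (0,0,1,1) they differ, so the formula does not compute F.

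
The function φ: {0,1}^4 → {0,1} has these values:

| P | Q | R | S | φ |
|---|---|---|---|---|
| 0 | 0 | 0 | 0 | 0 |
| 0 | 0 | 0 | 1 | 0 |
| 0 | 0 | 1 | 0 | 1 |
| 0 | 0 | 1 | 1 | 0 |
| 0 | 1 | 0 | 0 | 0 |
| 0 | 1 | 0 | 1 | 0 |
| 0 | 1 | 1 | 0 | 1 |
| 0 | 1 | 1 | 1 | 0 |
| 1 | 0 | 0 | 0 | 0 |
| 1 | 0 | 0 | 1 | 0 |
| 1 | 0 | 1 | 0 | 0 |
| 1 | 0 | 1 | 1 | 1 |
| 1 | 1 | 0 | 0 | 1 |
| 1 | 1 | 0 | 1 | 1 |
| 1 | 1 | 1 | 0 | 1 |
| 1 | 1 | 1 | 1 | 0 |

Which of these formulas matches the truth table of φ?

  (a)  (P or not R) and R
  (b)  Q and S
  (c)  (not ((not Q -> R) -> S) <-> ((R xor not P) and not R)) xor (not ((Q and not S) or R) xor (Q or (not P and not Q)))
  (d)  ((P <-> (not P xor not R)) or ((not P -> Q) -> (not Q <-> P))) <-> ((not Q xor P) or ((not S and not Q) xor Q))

(a) fails at (0,0,1,0): the formula yields 0, φ is 1.
(b) fails at (0,0,1,0): the formula yields 0, φ is 1.
(d) fails at (0,0,0,0): the formula yields 1, φ is 0.
That leaves (c). Evaluating it on every row reproduces the table of φ exactly.

c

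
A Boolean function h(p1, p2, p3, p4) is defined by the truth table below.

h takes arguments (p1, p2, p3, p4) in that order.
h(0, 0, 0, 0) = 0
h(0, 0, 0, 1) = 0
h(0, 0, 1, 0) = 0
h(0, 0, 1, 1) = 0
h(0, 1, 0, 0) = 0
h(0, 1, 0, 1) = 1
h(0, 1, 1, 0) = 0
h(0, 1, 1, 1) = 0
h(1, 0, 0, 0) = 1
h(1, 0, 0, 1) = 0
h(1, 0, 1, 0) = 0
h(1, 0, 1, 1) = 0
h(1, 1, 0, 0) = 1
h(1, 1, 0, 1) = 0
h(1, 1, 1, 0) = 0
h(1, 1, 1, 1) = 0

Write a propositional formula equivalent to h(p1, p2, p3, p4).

h(p1, p2, p3, p4) = ((((NOT p1 AND p2) AND NOT p3) AND p4) OR (((p1 AND NOT p2) AND NOT p3) AND NOT p4)) OR (((p1 AND p2) AND NOT p3) AND NOT p4)

Collect the rows where h=1 — (0,1,0,1), (1,0,0,0), (1,1,0,0) — and write one minterm per row: ¬p1·p2·¬p3·p4, p1·¬p2·¬p3·¬p4, p1·p2·¬p3·¬p4. Their union (logical OR) reproduces the table exactly.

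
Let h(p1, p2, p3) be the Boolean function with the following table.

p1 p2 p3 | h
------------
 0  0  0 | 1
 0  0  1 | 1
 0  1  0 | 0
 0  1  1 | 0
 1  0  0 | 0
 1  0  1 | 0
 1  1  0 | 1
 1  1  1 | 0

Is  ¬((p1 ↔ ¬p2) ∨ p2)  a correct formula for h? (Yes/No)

Check the formula against h row by row:
  p1=0, p2=0, p3=0: formula gives 1, h = 1 ✓
  p1=0, p2=0, p3=1: formula gives 1, h = 1 ✓
  p1=0, p2=1, p3=0: formula gives 0, h = 0 ✓
  p1=0, p2=1, p3=1: formula gives 0, h = 0 ✓
  p1=1, p2=0, p3=0: formula gives 0, h = 0 ✓
  …
  p1=1, p2=1, p3=0: formula gives 0, but h = 1 ✗
Row (1,1,0) is a counterexample, so the formula is not equivalent to h.

No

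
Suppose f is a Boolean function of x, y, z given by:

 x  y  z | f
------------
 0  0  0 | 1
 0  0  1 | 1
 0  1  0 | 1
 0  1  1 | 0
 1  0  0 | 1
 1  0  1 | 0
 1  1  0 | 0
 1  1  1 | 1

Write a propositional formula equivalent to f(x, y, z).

f(x, y, z) = NOT ((((NOT x AND y) AND z) OR ((x AND NOT y) AND z)) OR ((x AND y) AND NOT z))

f is 0 on only 3 rows — (0,1,1), (1,0,1), (1,1,0). Writing each as a minterm (¬x·y·z, x·¬y·z, x·y·¬z) and OR-ing them characterizes exactly where f=0, so f is the negation of that disjunction.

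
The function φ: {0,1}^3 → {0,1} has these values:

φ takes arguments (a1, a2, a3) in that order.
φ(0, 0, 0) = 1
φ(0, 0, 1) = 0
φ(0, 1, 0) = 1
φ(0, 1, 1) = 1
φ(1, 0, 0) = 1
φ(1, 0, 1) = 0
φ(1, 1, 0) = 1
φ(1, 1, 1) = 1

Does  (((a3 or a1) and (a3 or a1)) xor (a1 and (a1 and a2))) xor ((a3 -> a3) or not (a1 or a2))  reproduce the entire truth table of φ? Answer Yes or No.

Evaluate (((a3 or a1) and (a3 or a1)) xor (a1 and (a1 and a2))) xor ((a3 -> a3) or not (a1 or a2)) on each row and compare to φ:
  a1=0, a2=0, a3=0: formula gives 1, φ = 1 ✓
  a1=0, a2=0, a3=1: formula gives 0, φ = 0 ✓
  a1=0, a2=1, a3=0: formula gives 1, φ = 1 ✓
  a1=0, a2=1, a3=1: formula gives 0, but φ = 1 ✗
A single disagreement suffices: at (0,1,1) they differ, so the formula does not compute φ.

No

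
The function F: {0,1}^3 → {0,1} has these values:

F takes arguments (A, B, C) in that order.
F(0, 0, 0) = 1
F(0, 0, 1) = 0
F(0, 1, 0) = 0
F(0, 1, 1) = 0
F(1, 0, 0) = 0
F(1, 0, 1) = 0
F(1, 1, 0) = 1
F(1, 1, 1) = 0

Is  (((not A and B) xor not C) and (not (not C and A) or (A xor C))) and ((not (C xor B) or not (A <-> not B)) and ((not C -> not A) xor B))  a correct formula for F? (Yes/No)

Yes

Evaluate (((not A and B) xor not C) and (not (not C and A) or (A xor C))) and ((not (C xor B) or not (A <-> not B)) and ((not C -> not A) xor B)) on each row and compare to F:
  A=0, B=0, C=0: formula gives 1, F = 1 ✓
  A=0, B=0, C=1: formula gives 0, F = 0 ✓
  A=0, B=1, C=0: formula gives 0, F = 0 ✓
  A=0, B=1, C=1: formula gives 0, F = 0 ✓
  A=1, B=0, C=0: formula gives 0, F = 0 ✓
  …and likewise for the remaining 3 rows.
No disagreement on any input; they are logically equivalent.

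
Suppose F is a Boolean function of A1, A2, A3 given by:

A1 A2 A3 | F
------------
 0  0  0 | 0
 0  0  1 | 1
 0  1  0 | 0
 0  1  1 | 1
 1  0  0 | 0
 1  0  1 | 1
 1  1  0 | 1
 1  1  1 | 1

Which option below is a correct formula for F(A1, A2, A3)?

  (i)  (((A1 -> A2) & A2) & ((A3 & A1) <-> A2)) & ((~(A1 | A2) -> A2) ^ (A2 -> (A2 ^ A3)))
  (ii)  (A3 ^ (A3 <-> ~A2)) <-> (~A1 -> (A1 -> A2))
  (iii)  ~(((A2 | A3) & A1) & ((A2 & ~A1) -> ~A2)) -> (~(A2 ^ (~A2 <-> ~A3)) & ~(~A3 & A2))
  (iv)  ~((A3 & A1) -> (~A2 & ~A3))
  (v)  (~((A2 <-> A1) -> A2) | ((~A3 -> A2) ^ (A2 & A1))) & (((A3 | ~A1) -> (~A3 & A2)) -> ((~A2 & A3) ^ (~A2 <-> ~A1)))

(i) disagrees with F on (0,0,1) (formula → 0, table → 1); rule it out.
(ii) disagrees with F on (0,0,1) (formula → 0, table → 1); rule it out.
(iv) disagrees with F on (0,0,1) (formula → 0, table → 1); rule it out.
(v) disagrees with F on (0,0,0) (formula → 1, table → 0); rule it out.
That leaves (iii). Evaluating it on every row reproduces the table of F exactly.

iii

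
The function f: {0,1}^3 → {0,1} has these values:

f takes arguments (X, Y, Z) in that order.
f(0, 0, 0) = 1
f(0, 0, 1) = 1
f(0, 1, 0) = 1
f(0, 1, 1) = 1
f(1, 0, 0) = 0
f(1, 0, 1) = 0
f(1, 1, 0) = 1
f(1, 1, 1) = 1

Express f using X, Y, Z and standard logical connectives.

f(X, Y, Z) = not (((X and not Y) and not Z) or ((X and not Y) and Z))

There are just 2 zero rows: (1,0,0), (1,0,1). Their minterms are X·¬Y·¬Z, X·¬Y·Z; the OR of those covers precisely the 0-outputs, and negating it yields f.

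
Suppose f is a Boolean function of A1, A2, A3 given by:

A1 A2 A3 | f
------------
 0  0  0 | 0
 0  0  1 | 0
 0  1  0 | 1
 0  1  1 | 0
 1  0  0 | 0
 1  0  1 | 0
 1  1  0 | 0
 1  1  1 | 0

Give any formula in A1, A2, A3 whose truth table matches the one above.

f is 1 on exactly one input, (0,1,0), whose minterm is ¬A1·A2·¬A3. So f is just that conjunction.

f(A1, A2, A3) = (NOT A1 AND A2) AND NOT A3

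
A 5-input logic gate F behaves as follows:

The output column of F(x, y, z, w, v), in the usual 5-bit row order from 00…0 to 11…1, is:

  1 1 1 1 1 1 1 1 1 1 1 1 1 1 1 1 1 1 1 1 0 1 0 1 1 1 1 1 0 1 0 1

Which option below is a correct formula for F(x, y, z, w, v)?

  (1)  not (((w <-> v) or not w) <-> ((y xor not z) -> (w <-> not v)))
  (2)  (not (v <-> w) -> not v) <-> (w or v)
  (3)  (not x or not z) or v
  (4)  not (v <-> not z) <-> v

3

(1) fails at (0,0,0,0,1): the formula yields 0, F is 1.
(2) fails at (0,0,0,0,0): the formula yields 0, F is 1.
(4) fails at (0,0,0,0,0): the formula yields 0, F is 1.
Only (3) survives; checking it on all 32 rows confirms it matches F.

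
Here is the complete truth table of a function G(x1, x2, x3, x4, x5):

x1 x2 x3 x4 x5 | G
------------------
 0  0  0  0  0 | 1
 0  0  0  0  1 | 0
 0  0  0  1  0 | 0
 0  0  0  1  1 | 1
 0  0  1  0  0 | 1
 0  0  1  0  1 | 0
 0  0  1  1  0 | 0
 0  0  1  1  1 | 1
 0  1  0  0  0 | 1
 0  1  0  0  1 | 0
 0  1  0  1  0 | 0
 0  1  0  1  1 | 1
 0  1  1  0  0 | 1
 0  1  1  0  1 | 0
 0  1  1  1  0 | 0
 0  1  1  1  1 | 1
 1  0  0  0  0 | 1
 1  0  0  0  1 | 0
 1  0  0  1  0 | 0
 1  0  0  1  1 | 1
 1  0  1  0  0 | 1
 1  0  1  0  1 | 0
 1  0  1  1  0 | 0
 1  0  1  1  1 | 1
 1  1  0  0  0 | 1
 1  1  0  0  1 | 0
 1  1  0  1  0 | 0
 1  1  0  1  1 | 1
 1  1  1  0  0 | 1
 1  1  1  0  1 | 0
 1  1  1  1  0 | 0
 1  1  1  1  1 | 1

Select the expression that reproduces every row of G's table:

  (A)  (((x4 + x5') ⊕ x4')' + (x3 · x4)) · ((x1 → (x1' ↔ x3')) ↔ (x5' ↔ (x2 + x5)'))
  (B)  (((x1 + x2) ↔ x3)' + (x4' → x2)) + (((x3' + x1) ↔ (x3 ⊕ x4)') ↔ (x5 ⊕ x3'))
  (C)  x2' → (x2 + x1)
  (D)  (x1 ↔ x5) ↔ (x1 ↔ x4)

D

(A) disagrees with G on (0,0,0,1,1) (formula → 0, table → 1); rule it out.
(B) disagrees with G on (0,0,0,1,0) (formula → 1, table → 0); rule it out.
(C) disagrees with G on (0,0,0,0,0) (formula → 0, table → 1); rule it out.
(D) is the remaining candidate, and it agrees with G on all 32 inputs.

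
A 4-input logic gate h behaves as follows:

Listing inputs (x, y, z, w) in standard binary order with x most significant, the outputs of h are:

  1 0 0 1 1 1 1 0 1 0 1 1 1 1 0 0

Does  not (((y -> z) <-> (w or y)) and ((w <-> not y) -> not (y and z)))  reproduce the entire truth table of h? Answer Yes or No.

No

Test each input against both h and the formula:
  x=0, y=0, z=0, w=0: formula gives 1, h = 1 ✓
  x=0, y=0, z=0, w=1: formula gives 0, h = 0 ✓
  x=0, y=0, z=1, w=0: formula gives 1, but h = 0 ✗
A single disagreement suffices: at (0,0,1,0) they differ, so the formula does not compute h.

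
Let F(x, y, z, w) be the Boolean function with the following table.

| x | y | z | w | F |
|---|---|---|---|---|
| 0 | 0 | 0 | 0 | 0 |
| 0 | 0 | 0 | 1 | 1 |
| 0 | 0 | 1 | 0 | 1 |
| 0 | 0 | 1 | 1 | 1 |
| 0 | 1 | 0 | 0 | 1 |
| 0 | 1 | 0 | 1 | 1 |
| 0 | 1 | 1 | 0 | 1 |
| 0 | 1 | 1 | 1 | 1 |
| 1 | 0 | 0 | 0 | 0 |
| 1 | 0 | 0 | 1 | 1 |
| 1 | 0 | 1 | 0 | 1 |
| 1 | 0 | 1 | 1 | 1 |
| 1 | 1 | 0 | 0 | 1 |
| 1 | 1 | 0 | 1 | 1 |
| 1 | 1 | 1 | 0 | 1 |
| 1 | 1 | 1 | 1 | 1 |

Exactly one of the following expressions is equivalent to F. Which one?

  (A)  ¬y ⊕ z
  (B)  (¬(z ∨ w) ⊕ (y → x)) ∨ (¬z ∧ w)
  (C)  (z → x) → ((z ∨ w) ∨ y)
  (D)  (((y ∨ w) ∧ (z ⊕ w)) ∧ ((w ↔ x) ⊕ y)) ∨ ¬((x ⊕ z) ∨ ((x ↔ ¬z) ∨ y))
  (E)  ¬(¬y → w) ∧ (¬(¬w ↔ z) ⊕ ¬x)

(A): at (0,0,0,0) it gives 1, but F = 0 — eliminated.
(B): at (0,1,1,0) it gives 0, but F = 1 — eliminated.
(D): at (0,0,0,0) it gives 1, but F = 0 — eliminated.
(E): at (0,0,0,1) it gives 0, but F = 1 — eliminated.
(C) is the remaining candidate, and it agrees with F on all 16 inputs.

C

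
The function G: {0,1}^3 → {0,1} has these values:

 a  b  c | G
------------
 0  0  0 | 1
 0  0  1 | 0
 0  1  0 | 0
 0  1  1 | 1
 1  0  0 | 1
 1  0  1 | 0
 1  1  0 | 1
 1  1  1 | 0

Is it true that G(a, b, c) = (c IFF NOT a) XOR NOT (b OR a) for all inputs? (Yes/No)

Check the formula against G row by row:
  a=0, b=0, c=0: formula gives 1, G = 1 ✓
  a=0, b=0, c=1: formula gives 0, G = 0 ✓
  a=0, b=1, c=0: formula gives 0, G = 0 ✓
  a=0, b=1, c=1: formula gives 1, G = 1 ✓
  a=1, b=0, c=0: formula gives 1, G = 1 ✓
  …and likewise for the remaining 3 rows.
All 8 rows match — the expression computes G exactly.

Yes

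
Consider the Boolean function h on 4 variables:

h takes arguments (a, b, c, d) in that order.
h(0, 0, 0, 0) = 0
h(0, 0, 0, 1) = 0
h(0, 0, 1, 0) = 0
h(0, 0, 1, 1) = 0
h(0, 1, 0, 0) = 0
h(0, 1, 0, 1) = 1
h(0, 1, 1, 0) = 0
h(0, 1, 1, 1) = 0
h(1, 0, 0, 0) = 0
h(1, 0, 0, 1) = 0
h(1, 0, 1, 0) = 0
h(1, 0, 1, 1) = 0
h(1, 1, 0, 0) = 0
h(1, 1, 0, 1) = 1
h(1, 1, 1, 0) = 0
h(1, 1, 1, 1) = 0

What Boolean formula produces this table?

h=1 on 2 inputs: (0,1,0,1), (1,1,0,1). Reading each as a conjunction of literals (¬a·b·¬c·d, a·b·¬c·d) and taking the OR gives the canonical DNF.

h(a, b, c, d) = (((NOT a AND b) AND NOT c) AND d) OR (((a AND b) AND NOT c) AND d)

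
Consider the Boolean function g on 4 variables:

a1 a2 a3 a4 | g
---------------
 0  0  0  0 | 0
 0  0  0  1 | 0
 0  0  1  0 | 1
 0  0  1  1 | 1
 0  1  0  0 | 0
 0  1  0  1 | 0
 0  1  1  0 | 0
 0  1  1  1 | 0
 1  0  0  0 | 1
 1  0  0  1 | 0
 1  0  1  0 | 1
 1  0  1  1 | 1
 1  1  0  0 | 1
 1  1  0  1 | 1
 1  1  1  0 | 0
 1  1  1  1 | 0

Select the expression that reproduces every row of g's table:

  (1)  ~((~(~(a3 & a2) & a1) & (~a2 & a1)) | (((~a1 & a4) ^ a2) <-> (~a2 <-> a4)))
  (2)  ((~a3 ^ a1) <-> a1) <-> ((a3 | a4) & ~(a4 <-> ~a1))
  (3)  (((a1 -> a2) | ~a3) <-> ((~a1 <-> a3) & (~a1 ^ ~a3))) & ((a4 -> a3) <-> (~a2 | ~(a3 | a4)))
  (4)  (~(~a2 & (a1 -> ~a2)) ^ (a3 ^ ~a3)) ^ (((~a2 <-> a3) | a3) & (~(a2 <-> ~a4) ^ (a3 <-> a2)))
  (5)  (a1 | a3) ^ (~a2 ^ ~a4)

(1): at (0,0,1,0) it gives 0, but g = 1 — eliminated.
(2): at (0,0,0,0) it gives 1, but g = 0 — eliminated.
(4): at (0,0,0,0) it gives 1, but g = 0 — eliminated.
(5): at (0,0,0,1) it gives 1, but g = 0 — eliminated.
(3) is the remaining candidate, and it agrees with g on all 16 inputs.

3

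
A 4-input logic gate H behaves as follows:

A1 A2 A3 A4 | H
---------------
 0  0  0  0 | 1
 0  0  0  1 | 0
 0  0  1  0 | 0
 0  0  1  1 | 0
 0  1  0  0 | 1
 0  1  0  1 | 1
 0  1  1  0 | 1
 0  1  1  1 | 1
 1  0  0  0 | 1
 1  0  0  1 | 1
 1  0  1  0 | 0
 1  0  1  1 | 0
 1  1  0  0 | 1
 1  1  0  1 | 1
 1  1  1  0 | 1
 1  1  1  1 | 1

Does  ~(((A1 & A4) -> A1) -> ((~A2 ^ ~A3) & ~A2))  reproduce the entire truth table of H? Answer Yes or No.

No

Evaluate ~(((A1 & A4) -> A1) -> ((~A2 ^ ~A3) & ~A2)) on each row and compare to H:
  A1=0, A2=0, A3=0, A4=0: formula gives 1, H = 1 ✓
  A1=0, A2=0, A3=0, A4=1: formula gives 1, but H = 0 ✗
Since they disagree at (0,0,0,1), the expression is not a correct formula for H.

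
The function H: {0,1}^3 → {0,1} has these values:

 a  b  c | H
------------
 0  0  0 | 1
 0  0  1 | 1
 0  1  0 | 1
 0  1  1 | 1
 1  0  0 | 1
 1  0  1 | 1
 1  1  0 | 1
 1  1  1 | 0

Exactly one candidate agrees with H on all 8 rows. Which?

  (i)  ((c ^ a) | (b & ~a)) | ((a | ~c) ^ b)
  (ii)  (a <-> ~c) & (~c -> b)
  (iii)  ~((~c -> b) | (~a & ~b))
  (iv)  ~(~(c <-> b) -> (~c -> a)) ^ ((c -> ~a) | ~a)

(ii) disagrees with H on (0,0,0) (formula → 0, table → 1); rule it out.
(iii) disagrees with H on (0,0,0) (formula → 0, table → 1); rule it out.
(iv) disagrees with H on (0,1,0) (formula → 0, table → 1); rule it out.
(i) is the remaining candidate, and it agrees with H on all 8 inputs.

i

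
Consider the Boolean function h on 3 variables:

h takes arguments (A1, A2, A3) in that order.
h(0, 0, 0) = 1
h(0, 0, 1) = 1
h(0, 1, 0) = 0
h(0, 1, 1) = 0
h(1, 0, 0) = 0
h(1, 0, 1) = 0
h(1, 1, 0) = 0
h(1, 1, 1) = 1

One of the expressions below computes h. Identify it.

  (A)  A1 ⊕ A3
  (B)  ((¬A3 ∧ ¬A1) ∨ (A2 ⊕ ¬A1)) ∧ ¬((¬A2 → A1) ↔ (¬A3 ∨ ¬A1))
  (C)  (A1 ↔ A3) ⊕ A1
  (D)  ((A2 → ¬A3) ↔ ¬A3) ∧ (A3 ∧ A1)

B

(A): at (0,0,0) it gives 0, but h = 1 — eliminated.
(C): at (0,0,1) it gives 0, but h = 1 — eliminated.
(D): at (0,0,0) it gives 0, but h = 1 — eliminated.
That leaves (B). Evaluating it on every row reproduces the table of h exactly.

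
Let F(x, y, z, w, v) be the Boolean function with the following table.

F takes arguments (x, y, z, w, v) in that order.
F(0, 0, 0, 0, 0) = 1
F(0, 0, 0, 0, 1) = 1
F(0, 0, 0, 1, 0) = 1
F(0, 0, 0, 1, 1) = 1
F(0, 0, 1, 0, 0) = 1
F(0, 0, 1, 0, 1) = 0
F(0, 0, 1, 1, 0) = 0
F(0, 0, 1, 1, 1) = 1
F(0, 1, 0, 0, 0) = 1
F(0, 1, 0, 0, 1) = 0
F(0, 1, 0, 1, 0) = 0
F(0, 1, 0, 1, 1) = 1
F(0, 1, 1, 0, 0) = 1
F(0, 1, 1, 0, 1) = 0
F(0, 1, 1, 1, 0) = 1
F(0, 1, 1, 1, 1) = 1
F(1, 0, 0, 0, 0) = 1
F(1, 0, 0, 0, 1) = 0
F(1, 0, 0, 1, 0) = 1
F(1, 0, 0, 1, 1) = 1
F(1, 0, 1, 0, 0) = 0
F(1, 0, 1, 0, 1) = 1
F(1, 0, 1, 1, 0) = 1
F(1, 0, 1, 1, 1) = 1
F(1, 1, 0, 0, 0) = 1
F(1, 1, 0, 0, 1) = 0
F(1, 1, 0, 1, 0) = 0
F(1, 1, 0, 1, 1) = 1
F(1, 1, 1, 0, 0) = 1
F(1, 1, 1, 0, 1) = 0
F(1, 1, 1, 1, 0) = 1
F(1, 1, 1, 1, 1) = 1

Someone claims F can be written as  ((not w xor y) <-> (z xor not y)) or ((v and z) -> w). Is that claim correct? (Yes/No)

Evaluate ((not w xor y) <-> (z xor not y)) or ((v and z) -> w) on each row and compare to F:
  x=0, y=0, z=0, w=0, v=0: formula gives 1, F = 1 ✓
  x=0, y=0, z=0, w=0, v=1: formula gives 1, F = 1 ✓
  x=0, y=0, z=0, w=1, v=0: formula gives 1, F = 1 ✓
  x=0, y=0, z=0, w=1, v=1: formula gives 1, F = 1 ✓
  …
  x=0, y=0, z=1, w=1, v=0: formula gives 1, but F = 0 ✗
Since they disagree at (0,0,1,1,0), the expression is not a correct formula for F.

No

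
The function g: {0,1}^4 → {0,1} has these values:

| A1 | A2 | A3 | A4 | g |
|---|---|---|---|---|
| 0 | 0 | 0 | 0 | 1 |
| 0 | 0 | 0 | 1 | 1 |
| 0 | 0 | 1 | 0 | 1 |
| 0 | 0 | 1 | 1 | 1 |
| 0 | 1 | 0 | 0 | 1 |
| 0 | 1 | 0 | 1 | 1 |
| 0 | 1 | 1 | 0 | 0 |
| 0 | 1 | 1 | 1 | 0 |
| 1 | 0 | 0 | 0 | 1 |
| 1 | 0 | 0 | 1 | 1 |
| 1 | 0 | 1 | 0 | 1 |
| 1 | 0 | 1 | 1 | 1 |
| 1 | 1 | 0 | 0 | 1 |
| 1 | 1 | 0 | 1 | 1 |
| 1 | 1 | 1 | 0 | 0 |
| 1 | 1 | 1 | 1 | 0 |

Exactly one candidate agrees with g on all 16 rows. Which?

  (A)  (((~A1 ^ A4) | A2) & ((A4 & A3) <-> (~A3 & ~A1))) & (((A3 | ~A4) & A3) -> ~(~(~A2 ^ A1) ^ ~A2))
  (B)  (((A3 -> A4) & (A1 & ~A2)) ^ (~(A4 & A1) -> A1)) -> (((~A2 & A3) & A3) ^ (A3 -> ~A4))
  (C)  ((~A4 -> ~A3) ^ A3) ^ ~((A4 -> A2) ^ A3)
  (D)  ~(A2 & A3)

D

(A) fails at (0,0,0,0): the formula yields 0, g is 1.
(B) fails at (0,1,1,0): the formula yields 1, g is 0.
(C) fails at (0,0,0,1): the formula yields 0, g is 1.
(D) is the remaining candidate, and it agrees with g on all 16 inputs.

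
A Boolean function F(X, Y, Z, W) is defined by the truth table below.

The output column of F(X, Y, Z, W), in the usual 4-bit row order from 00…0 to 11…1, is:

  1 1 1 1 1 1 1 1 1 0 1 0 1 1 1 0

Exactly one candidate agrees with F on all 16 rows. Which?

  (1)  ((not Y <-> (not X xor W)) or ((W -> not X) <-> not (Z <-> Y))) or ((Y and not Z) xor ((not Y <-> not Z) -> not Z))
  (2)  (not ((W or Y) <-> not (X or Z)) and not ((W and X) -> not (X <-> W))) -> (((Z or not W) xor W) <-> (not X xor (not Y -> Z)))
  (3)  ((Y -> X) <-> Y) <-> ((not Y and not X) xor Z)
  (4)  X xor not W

2

(1): at (0,1,1,0) it gives 0, but F = 1 — eliminated.
(3): at (0,0,0,0) it gives 0, but F = 1 — eliminated.
(4): at (0,0,0,1) it gives 0, but F = 1 — eliminated.
Only (2) survives; checking it on all 16 rows confirms it matches F.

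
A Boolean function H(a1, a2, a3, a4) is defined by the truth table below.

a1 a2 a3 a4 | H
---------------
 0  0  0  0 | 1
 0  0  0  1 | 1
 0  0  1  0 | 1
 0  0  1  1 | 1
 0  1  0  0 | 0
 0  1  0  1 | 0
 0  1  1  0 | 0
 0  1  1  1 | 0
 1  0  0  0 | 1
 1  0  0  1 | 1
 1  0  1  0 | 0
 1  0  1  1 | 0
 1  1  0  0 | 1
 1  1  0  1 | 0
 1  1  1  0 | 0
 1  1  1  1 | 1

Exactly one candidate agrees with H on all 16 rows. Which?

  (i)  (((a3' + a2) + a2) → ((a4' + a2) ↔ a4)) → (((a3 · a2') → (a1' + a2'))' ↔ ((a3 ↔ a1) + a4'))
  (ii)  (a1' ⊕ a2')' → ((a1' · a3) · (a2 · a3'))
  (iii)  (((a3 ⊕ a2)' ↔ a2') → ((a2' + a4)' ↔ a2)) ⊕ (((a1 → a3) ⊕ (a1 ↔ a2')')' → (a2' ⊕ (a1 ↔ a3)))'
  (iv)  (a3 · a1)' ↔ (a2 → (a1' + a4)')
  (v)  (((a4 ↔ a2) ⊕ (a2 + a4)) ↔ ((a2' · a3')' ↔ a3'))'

(i) fails at (0,0,1,0): the formula yields 0, H is 1.
(ii) fails at (0,0,0,0): the formula yields 0, H is 1.
(iii) fails at (0,0,0,0): the formula yields 0, H is 1.
(v) fails at (0,1,0,1): the formula yields 1, H is 0.
(iv) is the remaining candidate, and it agrees with H on all 16 inputs.

iv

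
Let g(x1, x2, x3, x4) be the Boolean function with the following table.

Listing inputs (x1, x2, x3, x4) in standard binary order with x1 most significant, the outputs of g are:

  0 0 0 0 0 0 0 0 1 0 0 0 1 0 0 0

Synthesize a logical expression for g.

g(x1, x2, x3, x4) = (((x1 and not x2) and not x3) and not x4) or (((x1 and x2) and not x3) and not x4)

g=1 on 2 inputs: (1,0,0,0), (1,1,0,0). Reading each as a conjunction of literals (x1·¬x2·¬x3·¬x4, x1·x2·¬x3·¬x4) and taking the OR gives the canonical DNF.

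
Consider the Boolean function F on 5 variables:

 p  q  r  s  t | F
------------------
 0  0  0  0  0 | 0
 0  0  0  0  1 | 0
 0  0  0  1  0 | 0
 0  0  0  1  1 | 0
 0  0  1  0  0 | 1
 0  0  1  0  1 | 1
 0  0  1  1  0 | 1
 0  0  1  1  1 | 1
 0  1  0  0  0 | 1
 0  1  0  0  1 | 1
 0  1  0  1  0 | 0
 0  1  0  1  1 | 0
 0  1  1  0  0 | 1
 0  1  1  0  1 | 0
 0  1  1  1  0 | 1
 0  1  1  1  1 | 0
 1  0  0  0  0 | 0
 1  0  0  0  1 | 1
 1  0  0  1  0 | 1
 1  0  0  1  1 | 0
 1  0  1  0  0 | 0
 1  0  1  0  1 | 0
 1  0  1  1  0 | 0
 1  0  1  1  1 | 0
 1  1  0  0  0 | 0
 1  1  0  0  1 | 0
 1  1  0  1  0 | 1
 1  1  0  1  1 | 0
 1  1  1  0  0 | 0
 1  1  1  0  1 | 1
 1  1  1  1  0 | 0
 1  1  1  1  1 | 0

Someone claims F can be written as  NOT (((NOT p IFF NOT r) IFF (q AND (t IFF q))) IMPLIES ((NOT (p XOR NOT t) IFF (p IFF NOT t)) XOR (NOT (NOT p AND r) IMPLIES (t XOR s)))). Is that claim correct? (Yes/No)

No

Check the formula against F row by row:
  p=0, q=0, r=0, s=0, t=0: formula gives 0, F = 0 ✓
  p=0, q=0, r=0, s=0, t=1: formula gives 0, F = 0 ✓
  p=0, q=0, r=0, s=1, t=0: formula gives 0, F = 0 ✓
  p=0, q=0, r=0, s=1, t=1: formula gives 0, F = 0 ✓
  …
  p=0, q=1, r=0, s=0, t=0: formula gives 0, but F = 1 ✗
A single disagreement suffices: at (0,1,0,0,0) they differ, so the formula does not compute F.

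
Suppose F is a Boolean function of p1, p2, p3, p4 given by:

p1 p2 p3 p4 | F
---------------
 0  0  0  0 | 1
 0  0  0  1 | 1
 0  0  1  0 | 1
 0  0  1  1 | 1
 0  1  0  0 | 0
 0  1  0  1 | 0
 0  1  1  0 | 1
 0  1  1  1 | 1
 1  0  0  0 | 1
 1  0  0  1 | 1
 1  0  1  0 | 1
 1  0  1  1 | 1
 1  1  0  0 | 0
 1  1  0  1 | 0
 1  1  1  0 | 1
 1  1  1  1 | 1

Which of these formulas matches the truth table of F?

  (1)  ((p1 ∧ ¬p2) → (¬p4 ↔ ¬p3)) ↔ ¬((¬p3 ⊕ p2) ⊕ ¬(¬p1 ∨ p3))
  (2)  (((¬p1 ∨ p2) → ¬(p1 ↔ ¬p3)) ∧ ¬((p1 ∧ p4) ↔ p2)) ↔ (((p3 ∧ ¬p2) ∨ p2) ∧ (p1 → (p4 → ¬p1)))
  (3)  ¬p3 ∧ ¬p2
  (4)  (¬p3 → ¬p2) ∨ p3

(1): at (0,0,0,0) it gives 0, but F = 1 — eliminated.
(2): at (0,0,1,0) it gives 0, but F = 1 — eliminated.
(3): at (0,0,1,0) it gives 0, but F = 1 — eliminated.
(4) is the remaining candidate, and it agrees with F on all 16 inputs.

4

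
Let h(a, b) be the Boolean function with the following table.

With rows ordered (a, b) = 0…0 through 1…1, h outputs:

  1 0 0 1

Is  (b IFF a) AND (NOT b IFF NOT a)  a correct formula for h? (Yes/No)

Evaluate (b IFF a) AND (NOT b IFF NOT a) on each row and compare to h:
  a=0, b=0: formula gives 1, h = 1 ✓
  a=0, b=1: formula gives 0, h = 0 ✓
  a=1, b=0: formula gives 0, h = 0 ✓
  a=1, b=1: formula gives 1, h = 1 ✓
Every row agrees, so the formula is equivalent.

Yes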